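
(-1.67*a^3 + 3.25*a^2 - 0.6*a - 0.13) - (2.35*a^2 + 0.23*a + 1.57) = -1.67*a^3 + 0.9*a^2 - 0.83*a - 1.7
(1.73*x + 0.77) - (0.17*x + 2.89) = 1.56*x - 2.12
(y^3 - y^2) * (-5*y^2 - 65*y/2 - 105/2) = -5*y^5 - 55*y^4/2 - 20*y^3 + 105*y^2/2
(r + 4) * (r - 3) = r^2 + r - 12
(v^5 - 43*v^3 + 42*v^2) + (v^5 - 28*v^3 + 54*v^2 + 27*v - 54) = 2*v^5 - 71*v^3 + 96*v^2 + 27*v - 54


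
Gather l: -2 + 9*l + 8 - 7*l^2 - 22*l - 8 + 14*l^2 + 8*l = 7*l^2 - 5*l - 2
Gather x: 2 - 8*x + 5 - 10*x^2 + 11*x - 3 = -10*x^2 + 3*x + 4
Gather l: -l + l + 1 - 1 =0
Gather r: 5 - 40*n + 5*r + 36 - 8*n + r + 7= -48*n + 6*r + 48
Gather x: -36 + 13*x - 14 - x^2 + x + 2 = -x^2 + 14*x - 48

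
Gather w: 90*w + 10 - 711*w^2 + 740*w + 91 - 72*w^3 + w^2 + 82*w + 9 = -72*w^3 - 710*w^2 + 912*w + 110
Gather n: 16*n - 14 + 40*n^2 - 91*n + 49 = 40*n^2 - 75*n + 35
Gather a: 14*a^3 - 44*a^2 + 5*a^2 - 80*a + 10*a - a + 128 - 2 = 14*a^3 - 39*a^2 - 71*a + 126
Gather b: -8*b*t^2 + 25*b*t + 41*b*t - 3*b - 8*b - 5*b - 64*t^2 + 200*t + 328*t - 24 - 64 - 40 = b*(-8*t^2 + 66*t - 16) - 64*t^2 + 528*t - 128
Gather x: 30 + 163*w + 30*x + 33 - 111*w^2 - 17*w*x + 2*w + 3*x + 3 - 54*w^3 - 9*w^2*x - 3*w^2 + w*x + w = -54*w^3 - 114*w^2 + 166*w + x*(-9*w^2 - 16*w + 33) + 66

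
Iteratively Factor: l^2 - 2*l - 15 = (l - 5)*(l + 3)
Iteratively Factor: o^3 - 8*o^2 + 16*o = (o)*(o^2 - 8*o + 16) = o*(o - 4)*(o - 4)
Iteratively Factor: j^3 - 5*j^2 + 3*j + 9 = (j - 3)*(j^2 - 2*j - 3) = (j - 3)^2*(j + 1)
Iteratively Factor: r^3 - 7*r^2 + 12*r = (r)*(r^2 - 7*r + 12) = r*(r - 3)*(r - 4)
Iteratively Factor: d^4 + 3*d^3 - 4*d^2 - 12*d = (d)*(d^3 + 3*d^2 - 4*d - 12) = d*(d + 3)*(d^2 - 4) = d*(d - 2)*(d + 3)*(d + 2)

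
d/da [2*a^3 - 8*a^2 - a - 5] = 6*a^2 - 16*a - 1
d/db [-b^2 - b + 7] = -2*b - 1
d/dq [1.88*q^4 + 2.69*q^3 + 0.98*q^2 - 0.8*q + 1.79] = 7.52*q^3 + 8.07*q^2 + 1.96*q - 0.8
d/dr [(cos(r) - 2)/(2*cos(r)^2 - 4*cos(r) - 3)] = (-8*cos(r) + cos(2*r) + 12)*sin(r)/(4*cos(r) - cos(2*r) + 2)^2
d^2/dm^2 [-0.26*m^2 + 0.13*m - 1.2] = -0.520000000000000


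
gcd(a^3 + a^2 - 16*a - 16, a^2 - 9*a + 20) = a - 4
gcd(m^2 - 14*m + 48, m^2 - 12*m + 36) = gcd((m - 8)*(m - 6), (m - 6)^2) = m - 6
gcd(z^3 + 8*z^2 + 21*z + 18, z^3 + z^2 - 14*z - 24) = z^2 + 5*z + 6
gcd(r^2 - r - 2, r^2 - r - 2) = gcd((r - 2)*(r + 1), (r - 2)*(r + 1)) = r^2 - r - 2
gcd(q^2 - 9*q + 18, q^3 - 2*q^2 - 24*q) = q - 6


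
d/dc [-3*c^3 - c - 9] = -9*c^2 - 1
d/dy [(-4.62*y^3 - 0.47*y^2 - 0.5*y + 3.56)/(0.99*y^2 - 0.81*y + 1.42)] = (-4.5738*y^4 + 7.4844*y^3 - 18.8055*y^2 - 8.3836*y + 2.1736)/(0.9801*y^4 - 1.6038*y^3 + 3.4677*y^2 - 2.3004*y + 2.0164)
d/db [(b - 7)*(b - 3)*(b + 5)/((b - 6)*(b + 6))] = (b^4 - 79*b^2 + 150*b + 1044)/(b^4 - 72*b^2 + 1296)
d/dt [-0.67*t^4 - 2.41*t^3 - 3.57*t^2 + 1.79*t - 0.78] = -2.68*t^3 - 7.23*t^2 - 7.14*t + 1.79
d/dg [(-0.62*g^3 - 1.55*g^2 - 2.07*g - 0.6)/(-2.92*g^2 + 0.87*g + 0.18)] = (1.8104*g^4 - 1.0788*g^3 - 7.7277*g^2 - 4.062*g + 0.1494)/(8.5264*g^4 - 5.0808*g^3 - 0.2943*g^2 + 0.3132*g + 0.0324)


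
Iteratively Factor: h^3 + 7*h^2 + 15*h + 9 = (h + 3)*(h^2 + 4*h + 3) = (h + 3)^2*(h + 1)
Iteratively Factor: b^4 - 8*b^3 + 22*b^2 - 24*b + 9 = (b - 3)*(b^3 - 5*b^2 + 7*b - 3) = (b - 3)^2*(b^2 - 2*b + 1) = (b - 3)^2*(b - 1)*(b - 1)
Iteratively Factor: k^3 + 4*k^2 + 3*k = (k)*(k^2 + 4*k + 3) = k*(k + 3)*(k + 1)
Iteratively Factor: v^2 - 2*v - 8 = (v - 4)*(v + 2)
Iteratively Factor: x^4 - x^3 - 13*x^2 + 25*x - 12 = (x + 4)*(x^3 - 5*x^2 + 7*x - 3) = (x - 1)*(x + 4)*(x^2 - 4*x + 3) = (x - 1)^2*(x + 4)*(x - 3)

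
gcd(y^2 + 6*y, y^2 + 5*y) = y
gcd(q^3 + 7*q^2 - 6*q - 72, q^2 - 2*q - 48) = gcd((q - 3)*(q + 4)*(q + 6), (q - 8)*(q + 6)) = q + 6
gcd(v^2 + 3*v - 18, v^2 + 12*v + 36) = v + 6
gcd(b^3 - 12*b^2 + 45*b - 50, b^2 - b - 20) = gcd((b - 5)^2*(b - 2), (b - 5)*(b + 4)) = b - 5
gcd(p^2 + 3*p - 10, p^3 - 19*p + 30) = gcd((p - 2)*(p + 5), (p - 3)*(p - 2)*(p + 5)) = p^2 + 3*p - 10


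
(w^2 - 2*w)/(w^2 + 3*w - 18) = w*(w - 2)/(w^2 + 3*w - 18)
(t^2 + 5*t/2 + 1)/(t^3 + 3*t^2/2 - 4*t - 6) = (2*t + 1)/(2*t^2 - t - 6)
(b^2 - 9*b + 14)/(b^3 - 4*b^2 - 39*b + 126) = (b - 2)/(b^2 + 3*b - 18)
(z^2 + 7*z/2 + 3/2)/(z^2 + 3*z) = (z + 1/2)/z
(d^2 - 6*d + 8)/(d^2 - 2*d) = (d - 4)/d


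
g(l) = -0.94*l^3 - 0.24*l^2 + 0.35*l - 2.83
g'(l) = -2.82*l^2 - 0.48*l + 0.35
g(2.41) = -16.54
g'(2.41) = -17.19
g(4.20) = -75.24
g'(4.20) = -51.41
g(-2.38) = 7.65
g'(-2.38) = -14.48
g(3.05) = -30.67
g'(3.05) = -27.35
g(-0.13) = -2.88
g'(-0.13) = 0.36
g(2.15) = -12.53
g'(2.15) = -13.72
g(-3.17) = 23.59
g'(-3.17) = -26.47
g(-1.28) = -1.70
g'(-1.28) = -3.66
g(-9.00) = 659.84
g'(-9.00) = -223.75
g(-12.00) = 1582.73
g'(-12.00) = -399.97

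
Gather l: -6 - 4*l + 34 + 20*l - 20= 16*l + 8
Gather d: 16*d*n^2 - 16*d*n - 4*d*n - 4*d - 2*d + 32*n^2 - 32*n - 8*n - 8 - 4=d*(16*n^2 - 20*n - 6) + 32*n^2 - 40*n - 12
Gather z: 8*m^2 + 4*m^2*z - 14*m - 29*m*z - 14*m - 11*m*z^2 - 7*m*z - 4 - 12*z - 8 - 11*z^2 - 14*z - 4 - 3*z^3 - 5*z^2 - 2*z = 8*m^2 - 28*m - 3*z^3 + z^2*(-11*m - 16) + z*(4*m^2 - 36*m - 28) - 16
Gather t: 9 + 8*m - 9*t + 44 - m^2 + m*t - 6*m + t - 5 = -m^2 + 2*m + t*(m - 8) + 48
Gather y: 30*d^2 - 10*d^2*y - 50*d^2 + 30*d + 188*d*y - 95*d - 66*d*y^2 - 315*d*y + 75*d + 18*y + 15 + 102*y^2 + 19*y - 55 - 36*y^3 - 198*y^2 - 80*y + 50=-20*d^2 + 10*d - 36*y^3 + y^2*(-66*d - 96) + y*(-10*d^2 - 127*d - 43) + 10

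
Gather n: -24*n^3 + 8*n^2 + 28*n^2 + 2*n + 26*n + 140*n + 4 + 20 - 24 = -24*n^3 + 36*n^2 + 168*n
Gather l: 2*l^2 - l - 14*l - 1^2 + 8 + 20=2*l^2 - 15*l + 27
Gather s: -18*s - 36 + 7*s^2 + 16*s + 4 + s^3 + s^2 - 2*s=s^3 + 8*s^2 - 4*s - 32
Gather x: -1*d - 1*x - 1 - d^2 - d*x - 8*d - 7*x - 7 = -d^2 - 9*d + x*(-d - 8) - 8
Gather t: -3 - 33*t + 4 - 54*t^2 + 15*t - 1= -54*t^2 - 18*t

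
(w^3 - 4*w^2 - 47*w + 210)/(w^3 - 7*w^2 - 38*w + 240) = (w^2 + w - 42)/(w^2 - 2*w - 48)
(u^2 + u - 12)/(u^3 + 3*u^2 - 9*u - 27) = (u + 4)/(u^2 + 6*u + 9)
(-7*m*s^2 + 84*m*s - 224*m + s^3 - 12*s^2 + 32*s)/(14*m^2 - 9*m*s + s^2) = (s^2 - 12*s + 32)/(-2*m + s)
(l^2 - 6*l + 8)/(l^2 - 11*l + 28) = (l - 2)/(l - 7)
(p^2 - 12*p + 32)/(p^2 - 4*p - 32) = (p - 4)/(p + 4)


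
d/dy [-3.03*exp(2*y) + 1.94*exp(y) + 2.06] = (1.94 - 6.06*exp(y))*exp(y)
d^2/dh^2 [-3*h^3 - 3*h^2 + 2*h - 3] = -18*h - 6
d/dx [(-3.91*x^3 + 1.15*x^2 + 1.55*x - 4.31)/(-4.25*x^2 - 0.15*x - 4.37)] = (16.6175*x^4 + 1.173*x^3 + 57.6751*x^2 - 46.686*x - 7.42)/(18.0625*x^4 + 1.275*x^3 + 37.1675*x^2 + 1.311*x + 19.0969)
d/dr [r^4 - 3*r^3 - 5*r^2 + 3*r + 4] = 4*r^3 - 9*r^2 - 10*r + 3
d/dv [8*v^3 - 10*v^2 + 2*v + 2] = 24*v^2 - 20*v + 2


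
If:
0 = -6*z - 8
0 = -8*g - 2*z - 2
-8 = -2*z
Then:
No Solution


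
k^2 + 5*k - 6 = (k - 1)*(k + 6)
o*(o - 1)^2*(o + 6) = o^4 + 4*o^3 - 11*o^2 + 6*o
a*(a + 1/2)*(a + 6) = a^3 + 13*a^2/2 + 3*a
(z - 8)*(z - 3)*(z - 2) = z^3 - 13*z^2 + 46*z - 48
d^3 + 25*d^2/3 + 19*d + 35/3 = (d + 1)*(d + 7/3)*(d + 5)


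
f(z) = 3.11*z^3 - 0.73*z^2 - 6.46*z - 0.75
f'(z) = 9.33*z^2 - 1.46*z - 6.46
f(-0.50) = 1.91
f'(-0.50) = -3.40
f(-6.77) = -955.47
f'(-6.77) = 431.05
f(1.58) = -0.51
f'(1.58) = 14.52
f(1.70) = 1.44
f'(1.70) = 18.02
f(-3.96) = -179.74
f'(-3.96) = 145.63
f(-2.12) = -19.97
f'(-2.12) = 38.57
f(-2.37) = -30.94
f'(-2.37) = 49.41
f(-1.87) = -11.56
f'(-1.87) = 28.90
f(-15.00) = -10564.35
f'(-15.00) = 2114.69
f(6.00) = 605.97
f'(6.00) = 320.66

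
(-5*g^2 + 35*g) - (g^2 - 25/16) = -6*g^2 + 35*g + 25/16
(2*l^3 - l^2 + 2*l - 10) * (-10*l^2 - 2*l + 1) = -20*l^5 + 6*l^4 - 16*l^3 + 95*l^2 + 22*l - 10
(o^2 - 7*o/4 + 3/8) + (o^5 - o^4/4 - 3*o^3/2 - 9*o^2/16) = o^5 - o^4/4 - 3*o^3/2 + 7*o^2/16 - 7*o/4 + 3/8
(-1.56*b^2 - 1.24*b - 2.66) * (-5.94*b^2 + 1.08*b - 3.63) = 9.2664*b^4 + 5.6808*b^3 + 20.124*b^2 + 1.6284*b + 9.6558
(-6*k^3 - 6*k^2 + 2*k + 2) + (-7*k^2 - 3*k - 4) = -6*k^3 - 13*k^2 - k - 2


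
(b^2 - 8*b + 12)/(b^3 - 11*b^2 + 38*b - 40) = (b - 6)/(b^2 - 9*b + 20)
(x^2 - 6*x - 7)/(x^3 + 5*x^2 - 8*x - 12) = (x - 7)/(x^2 + 4*x - 12)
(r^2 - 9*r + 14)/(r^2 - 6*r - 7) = (r - 2)/(r + 1)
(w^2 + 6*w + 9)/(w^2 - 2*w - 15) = (w + 3)/(w - 5)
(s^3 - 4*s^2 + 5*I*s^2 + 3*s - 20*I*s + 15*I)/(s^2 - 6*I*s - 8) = (s^3 + s^2*(-4 + 5*I) + s*(3 - 20*I) + 15*I)/(s^2 - 6*I*s - 8)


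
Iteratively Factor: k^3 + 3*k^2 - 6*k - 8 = (k + 4)*(k^2 - k - 2) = (k + 1)*(k + 4)*(k - 2)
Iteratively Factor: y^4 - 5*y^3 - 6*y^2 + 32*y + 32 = (y - 4)*(y^3 - y^2 - 10*y - 8) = (y - 4)*(y + 1)*(y^2 - 2*y - 8) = (y - 4)*(y + 1)*(y + 2)*(y - 4)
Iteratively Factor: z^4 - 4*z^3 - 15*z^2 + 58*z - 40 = (z + 4)*(z^3 - 8*z^2 + 17*z - 10) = (z - 2)*(z + 4)*(z^2 - 6*z + 5) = (z - 5)*(z - 2)*(z + 4)*(z - 1)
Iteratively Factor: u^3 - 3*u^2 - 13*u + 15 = (u - 5)*(u^2 + 2*u - 3) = (u - 5)*(u + 3)*(u - 1)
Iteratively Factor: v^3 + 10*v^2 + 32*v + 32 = (v + 4)*(v^2 + 6*v + 8) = (v + 4)^2*(v + 2)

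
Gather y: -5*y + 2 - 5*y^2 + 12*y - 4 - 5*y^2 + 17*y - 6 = -10*y^2 + 24*y - 8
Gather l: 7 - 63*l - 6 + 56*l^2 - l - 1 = 56*l^2 - 64*l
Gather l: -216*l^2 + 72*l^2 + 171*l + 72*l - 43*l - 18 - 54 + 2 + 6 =-144*l^2 + 200*l - 64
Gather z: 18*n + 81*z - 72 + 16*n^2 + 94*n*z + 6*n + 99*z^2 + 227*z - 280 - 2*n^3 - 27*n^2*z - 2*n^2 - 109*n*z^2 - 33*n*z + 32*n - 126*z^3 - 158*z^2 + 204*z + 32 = -2*n^3 + 14*n^2 + 56*n - 126*z^3 + z^2*(-109*n - 59) + z*(-27*n^2 + 61*n + 512) - 320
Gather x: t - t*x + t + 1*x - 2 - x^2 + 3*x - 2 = 2*t - x^2 + x*(4 - t) - 4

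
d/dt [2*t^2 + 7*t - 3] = 4*t + 7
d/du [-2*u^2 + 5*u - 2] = 5 - 4*u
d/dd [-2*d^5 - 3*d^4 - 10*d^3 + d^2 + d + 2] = -10*d^4 - 12*d^3 - 30*d^2 + 2*d + 1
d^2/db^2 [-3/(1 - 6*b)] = 216/(6*b - 1)^3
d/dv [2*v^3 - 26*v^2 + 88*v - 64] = 6*v^2 - 52*v + 88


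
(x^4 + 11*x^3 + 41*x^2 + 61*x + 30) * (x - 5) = x^5 + 6*x^4 - 14*x^3 - 144*x^2 - 275*x - 150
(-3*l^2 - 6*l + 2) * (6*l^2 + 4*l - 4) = -18*l^4 - 48*l^3 + 32*l - 8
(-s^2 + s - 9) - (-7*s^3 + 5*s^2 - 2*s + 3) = 7*s^3 - 6*s^2 + 3*s - 12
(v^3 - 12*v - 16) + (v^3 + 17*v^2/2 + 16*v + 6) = 2*v^3 + 17*v^2/2 + 4*v - 10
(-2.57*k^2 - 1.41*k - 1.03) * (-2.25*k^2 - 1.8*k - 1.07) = 5.7825*k^4 + 7.7985*k^3 + 7.6054*k^2 + 3.3627*k + 1.1021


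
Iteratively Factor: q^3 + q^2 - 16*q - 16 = (q - 4)*(q^2 + 5*q + 4) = (q - 4)*(q + 1)*(q + 4)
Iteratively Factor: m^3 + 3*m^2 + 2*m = (m + 2)*(m^2 + m) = (m + 1)*(m + 2)*(m)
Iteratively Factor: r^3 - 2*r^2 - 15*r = (r)*(r^2 - 2*r - 15) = r*(r + 3)*(r - 5)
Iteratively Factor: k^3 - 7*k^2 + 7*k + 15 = (k - 3)*(k^2 - 4*k - 5) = (k - 3)*(k + 1)*(k - 5)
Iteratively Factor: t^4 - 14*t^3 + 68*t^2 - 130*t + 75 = (t - 1)*(t^3 - 13*t^2 + 55*t - 75) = (t - 5)*(t - 1)*(t^2 - 8*t + 15) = (t - 5)^2*(t - 1)*(t - 3)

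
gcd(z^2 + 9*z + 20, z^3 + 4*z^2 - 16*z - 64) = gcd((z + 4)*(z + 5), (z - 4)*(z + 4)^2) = z + 4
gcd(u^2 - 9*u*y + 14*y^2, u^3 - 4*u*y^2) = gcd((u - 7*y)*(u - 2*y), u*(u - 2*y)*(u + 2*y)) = -u + 2*y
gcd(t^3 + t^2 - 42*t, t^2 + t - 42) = t^2 + t - 42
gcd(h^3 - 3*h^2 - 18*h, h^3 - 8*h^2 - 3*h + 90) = h^2 - 3*h - 18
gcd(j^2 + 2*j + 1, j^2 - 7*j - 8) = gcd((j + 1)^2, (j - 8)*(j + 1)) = j + 1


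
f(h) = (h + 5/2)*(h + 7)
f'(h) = 2*h + 19/2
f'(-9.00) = -8.50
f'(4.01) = 17.52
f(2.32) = 44.92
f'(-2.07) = 5.36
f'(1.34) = 12.18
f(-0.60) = 12.16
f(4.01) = 71.68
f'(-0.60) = 8.30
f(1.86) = 38.63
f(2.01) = 40.64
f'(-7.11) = -4.72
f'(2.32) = 14.14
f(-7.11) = 0.51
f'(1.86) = 13.22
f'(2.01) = 13.52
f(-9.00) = 13.00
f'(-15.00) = -20.50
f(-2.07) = 2.12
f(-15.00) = 100.00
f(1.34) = 32.03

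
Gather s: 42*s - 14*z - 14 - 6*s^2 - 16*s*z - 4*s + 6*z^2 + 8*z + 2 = -6*s^2 + s*(38 - 16*z) + 6*z^2 - 6*z - 12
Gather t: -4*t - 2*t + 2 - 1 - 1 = -6*t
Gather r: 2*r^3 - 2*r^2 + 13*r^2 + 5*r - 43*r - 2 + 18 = 2*r^3 + 11*r^2 - 38*r + 16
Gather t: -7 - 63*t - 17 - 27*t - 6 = -90*t - 30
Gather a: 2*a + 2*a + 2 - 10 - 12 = 4*a - 20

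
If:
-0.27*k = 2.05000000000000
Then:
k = -7.59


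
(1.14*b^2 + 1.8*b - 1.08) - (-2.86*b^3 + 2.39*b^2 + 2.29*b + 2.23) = 2.86*b^3 - 1.25*b^2 - 0.49*b - 3.31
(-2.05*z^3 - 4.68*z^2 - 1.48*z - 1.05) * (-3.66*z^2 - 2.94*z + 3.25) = 7.503*z^5 + 23.1558*z^4 + 12.5135*z^3 - 7.0158*z^2 - 1.723*z - 3.4125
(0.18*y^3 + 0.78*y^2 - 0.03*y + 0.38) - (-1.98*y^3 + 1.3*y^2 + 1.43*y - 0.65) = 2.16*y^3 - 0.52*y^2 - 1.46*y + 1.03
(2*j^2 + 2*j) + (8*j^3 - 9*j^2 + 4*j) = 8*j^3 - 7*j^2 + 6*j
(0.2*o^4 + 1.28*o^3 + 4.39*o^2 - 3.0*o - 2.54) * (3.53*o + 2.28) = 0.706*o^5 + 4.9744*o^4 + 18.4151*o^3 - 0.580800000000002*o^2 - 15.8062*o - 5.7912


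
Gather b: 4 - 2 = 2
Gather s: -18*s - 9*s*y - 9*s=s*(-9*y - 27)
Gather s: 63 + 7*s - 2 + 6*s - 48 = 13*s + 13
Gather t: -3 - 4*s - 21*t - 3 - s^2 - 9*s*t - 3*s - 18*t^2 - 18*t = -s^2 - 7*s - 18*t^2 + t*(-9*s - 39) - 6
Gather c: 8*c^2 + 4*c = 8*c^2 + 4*c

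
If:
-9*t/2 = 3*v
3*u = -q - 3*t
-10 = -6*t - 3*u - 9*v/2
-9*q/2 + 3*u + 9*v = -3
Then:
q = 470/11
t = -464/33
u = -2/11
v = 232/11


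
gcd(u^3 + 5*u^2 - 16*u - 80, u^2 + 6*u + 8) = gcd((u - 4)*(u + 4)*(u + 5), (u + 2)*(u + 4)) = u + 4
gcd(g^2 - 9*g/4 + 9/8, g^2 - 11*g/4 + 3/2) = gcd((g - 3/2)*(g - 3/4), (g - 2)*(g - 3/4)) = g - 3/4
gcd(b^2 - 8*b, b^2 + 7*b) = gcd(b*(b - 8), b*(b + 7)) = b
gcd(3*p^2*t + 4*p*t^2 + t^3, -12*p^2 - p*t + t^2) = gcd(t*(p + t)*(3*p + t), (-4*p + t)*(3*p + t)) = 3*p + t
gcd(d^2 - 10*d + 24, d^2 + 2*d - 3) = 1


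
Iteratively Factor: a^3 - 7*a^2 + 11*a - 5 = (a - 5)*(a^2 - 2*a + 1) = (a - 5)*(a - 1)*(a - 1)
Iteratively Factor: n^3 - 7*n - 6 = (n + 1)*(n^2 - n - 6) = (n - 3)*(n + 1)*(n + 2)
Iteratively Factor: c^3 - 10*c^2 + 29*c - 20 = (c - 4)*(c^2 - 6*c + 5) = (c - 4)*(c - 1)*(c - 5)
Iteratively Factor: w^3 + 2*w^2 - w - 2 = (w - 1)*(w^2 + 3*w + 2) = (w - 1)*(w + 2)*(w + 1)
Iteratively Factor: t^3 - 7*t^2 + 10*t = (t - 5)*(t^2 - 2*t) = (t - 5)*(t - 2)*(t)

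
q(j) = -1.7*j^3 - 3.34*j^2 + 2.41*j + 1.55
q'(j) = -5.1*j^2 - 6.68*j + 2.41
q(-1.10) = -2.88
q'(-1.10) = 3.59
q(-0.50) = -0.28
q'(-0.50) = 4.48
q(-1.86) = -3.55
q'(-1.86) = -2.81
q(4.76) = -246.00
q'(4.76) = -144.94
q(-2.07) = -2.67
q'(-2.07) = -5.62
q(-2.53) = 1.60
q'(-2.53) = -13.33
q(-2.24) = -1.50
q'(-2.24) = -8.22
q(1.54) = -8.87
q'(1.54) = -19.97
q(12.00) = -3388.09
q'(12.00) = -812.15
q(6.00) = -471.43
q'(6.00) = -221.27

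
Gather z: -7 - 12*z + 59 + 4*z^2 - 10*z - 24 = 4*z^2 - 22*z + 28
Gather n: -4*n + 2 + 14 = 16 - 4*n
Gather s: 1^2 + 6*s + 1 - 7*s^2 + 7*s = -7*s^2 + 13*s + 2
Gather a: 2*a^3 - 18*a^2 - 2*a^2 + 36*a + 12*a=2*a^3 - 20*a^2 + 48*a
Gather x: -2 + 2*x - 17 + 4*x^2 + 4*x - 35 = 4*x^2 + 6*x - 54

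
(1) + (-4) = -3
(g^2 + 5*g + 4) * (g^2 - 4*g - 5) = g^4 + g^3 - 21*g^2 - 41*g - 20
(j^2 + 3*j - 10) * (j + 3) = j^3 + 6*j^2 - j - 30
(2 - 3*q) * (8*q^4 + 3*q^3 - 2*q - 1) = -24*q^5 + 7*q^4 + 6*q^3 + 6*q^2 - q - 2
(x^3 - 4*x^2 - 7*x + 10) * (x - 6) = x^4 - 10*x^3 + 17*x^2 + 52*x - 60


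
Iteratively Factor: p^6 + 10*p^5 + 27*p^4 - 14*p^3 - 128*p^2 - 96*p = (p + 3)*(p^5 + 7*p^4 + 6*p^3 - 32*p^2 - 32*p) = (p - 2)*(p + 3)*(p^4 + 9*p^3 + 24*p^2 + 16*p) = (p - 2)*(p + 3)*(p + 4)*(p^3 + 5*p^2 + 4*p) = (p - 2)*(p + 3)*(p + 4)^2*(p^2 + p) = (p - 2)*(p + 1)*(p + 3)*(p + 4)^2*(p)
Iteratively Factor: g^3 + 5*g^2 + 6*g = (g + 3)*(g^2 + 2*g) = g*(g + 3)*(g + 2)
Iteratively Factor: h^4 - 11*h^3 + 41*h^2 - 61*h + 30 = (h - 3)*(h^3 - 8*h^2 + 17*h - 10) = (h - 5)*(h - 3)*(h^2 - 3*h + 2) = (h - 5)*(h - 3)*(h - 2)*(h - 1)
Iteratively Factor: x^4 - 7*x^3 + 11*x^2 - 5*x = (x - 1)*(x^3 - 6*x^2 + 5*x) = x*(x - 1)*(x^2 - 6*x + 5) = x*(x - 1)^2*(x - 5)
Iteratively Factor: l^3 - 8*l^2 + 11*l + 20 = (l - 4)*(l^2 - 4*l - 5) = (l - 4)*(l + 1)*(l - 5)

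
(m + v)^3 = m^3 + 3*m^2*v + 3*m*v^2 + v^3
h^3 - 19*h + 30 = (h - 3)*(h - 2)*(h + 5)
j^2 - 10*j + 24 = (j - 6)*(j - 4)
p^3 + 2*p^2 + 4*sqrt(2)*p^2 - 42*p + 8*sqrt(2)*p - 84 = (p + 2)*(p - 3*sqrt(2))*(p + 7*sqrt(2))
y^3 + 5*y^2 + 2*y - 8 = (y - 1)*(y + 2)*(y + 4)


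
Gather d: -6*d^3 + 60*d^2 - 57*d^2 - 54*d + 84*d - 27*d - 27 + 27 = -6*d^3 + 3*d^2 + 3*d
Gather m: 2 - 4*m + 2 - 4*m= 4 - 8*m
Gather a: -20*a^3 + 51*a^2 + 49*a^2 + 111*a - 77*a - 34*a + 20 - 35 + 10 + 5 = -20*a^3 + 100*a^2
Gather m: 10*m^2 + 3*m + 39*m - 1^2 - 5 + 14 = 10*m^2 + 42*m + 8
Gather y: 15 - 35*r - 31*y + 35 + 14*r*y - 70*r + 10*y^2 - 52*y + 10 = -105*r + 10*y^2 + y*(14*r - 83) + 60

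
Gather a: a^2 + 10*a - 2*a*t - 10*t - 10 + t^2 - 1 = a^2 + a*(10 - 2*t) + t^2 - 10*t - 11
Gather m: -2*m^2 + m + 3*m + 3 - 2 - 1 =-2*m^2 + 4*m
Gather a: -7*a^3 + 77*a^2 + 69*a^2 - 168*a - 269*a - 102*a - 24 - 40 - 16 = -7*a^3 + 146*a^2 - 539*a - 80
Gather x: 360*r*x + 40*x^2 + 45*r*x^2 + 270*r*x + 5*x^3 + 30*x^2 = 630*r*x + 5*x^3 + x^2*(45*r + 70)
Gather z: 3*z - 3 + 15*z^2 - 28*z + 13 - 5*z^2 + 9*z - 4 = 10*z^2 - 16*z + 6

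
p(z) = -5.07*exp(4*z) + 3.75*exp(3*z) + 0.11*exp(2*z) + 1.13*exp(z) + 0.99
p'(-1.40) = 0.39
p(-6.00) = 0.99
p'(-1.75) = 0.24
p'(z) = -20.28*exp(4*z) + 11.25*exp(3*z) + 0.22*exp(2*z) + 1.13*exp(z)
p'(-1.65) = 0.28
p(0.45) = -13.17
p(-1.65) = 1.23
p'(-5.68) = 0.00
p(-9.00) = 0.99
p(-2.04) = 1.15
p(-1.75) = 1.20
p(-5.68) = 0.99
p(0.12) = -0.41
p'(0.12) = -15.10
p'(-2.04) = 0.17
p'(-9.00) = 0.00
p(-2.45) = 1.09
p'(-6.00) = 0.00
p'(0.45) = -76.98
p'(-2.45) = 0.11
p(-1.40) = 1.31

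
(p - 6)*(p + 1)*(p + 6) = p^3 + p^2 - 36*p - 36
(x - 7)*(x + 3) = x^2 - 4*x - 21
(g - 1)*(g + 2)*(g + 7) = g^3 + 8*g^2 + 5*g - 14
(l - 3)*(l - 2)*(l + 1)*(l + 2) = l^4 - 2*l^3 - 7*l^2 + 8*l + 12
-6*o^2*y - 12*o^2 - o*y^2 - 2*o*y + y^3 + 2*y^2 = (-3*o + y)*(2*o + y)*(y + 2)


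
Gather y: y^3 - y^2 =y^3 - y^2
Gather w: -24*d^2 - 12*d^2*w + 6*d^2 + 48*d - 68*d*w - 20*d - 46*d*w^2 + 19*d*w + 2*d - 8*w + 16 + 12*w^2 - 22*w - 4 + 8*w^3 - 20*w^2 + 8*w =-18*d^2 + 30*d + 8*w^3 + w^2*(-46*d - 8) + w*(-12*d^2 - 49*d - 22) + 12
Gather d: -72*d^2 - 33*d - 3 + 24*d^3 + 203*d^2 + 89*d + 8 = 24*d^3 + 131*d^2 + 56*d + 5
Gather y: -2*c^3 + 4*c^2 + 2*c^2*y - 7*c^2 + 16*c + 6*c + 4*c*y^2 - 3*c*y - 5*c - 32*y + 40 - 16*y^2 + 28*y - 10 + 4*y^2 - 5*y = -2*c^3 - 3*c^2 + 17*c + y^2*(4*c - 12) + y*(2*c^2 - 3*c - 9) + 30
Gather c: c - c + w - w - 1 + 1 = 0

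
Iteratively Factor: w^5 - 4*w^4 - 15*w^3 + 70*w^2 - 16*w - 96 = (w + 4)*(w^4 - 8*w^3 + 17*w^2 + 2*w - 24) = (w + 1)*(w + 4)*(w^3 - 9*w^2 + 26*w - 24) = (w - 3)*(w + 1)*(w + 4)*(w^2 - 6*w + 8) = (w - 4)*(w - 3)*(w + 1)*(w + 4)*(w - 2)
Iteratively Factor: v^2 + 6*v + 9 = (v + 3)*(v + 3)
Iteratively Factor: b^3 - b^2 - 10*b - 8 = (b + 2)*(b^2 - 3*b - 4) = (b + 1)*(b + 2)*(b - 4)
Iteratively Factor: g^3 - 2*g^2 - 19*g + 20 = (g + 4)*(g^2 - 6*g + 5) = (g - 5)*(g + 4)*(g - 1)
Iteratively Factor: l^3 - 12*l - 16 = (l + 2)*(l^2 - 2*l - 8) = (l - 4)*(l + 2)*(l + 2)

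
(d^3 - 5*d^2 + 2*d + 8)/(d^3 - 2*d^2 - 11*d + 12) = (d^2 - d - 2)/(d^2 + 2*d - 3)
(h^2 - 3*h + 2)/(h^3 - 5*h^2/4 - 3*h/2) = 4*(h - 1)/(h*(4*h + 3))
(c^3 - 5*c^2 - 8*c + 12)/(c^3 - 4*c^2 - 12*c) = (c - 1)/c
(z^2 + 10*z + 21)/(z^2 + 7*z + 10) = (z^2 + 10*z + 21)/(z^2 + 7*z + 10)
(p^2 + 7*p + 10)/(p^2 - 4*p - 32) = (p^2 + 7*p + 10)/(p^2 - 4*p - 32)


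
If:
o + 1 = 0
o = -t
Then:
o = -1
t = 1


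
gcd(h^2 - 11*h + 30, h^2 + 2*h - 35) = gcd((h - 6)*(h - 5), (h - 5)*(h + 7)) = h - 5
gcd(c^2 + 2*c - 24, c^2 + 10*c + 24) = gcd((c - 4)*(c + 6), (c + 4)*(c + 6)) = c + 6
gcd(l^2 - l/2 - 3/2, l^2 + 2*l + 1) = l + 1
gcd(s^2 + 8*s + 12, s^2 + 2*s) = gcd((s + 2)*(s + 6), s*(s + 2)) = s + 2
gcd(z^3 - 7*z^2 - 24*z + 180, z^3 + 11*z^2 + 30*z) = z + 5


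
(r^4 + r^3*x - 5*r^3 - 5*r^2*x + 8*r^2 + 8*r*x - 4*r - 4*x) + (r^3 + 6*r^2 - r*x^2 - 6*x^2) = r^4 + r^3*x - 4*r^3 - 5*r^2*x + 14*r^2 - r*x^2 + 8*r*x - 4*r - 6*x^2 - 4*x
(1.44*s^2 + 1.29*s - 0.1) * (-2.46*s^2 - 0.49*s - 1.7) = -3.5424*s^4 - 3.879*s^3 - 2.8341*s^2 - 2.144*s + 0.17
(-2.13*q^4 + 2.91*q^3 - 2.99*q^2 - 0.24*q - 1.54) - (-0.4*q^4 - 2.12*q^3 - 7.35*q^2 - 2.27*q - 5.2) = -1.73*q^4 + 5.03*q^3 + 4.36*q^2 + 2.03*q + 3.66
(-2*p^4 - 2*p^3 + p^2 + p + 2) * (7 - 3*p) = 6*p^5 - 8*p^4 - 17*p^3 + 4*p^2 + p + 14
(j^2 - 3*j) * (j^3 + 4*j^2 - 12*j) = j^5 + j^4 - 24*j^3 + 36*j^2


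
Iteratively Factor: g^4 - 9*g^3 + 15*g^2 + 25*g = (g - 5)*(g^3 - 4*g^2 - 5*g) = (g - 5)^2*(g^2 + g) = g*(g - 5)^2*(g + 1)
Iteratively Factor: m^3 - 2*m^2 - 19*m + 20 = (m - 5)*(m^2 + 3*m - 4) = (m - 5)*(m - 1)*(m + 4)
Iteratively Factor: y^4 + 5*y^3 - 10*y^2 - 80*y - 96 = (y + 2)*(y^3 + 3*y^2 - 16*y - 48) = (y + 2)*(y + 4)*(y^2 - y - 12) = (y + 2)*(y + 3)*(y + 4)*(y - 4)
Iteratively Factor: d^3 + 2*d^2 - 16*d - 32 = (d + 2)*(d^2 - 16) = (d + 2)*(d + 4)*(d - 4)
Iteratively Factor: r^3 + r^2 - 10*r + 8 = (r + 4)*(r^2 - 3*r + 2) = (r - 2)*(r + 4)*(r - 1)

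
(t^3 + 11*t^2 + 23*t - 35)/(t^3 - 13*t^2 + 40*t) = (t^3 + 11*t^2 + 23*t - 35)/(t*(t^2 - 13*t + 40))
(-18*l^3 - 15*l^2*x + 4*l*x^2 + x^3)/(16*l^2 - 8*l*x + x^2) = (-18*l^3 - 15*l^2*x + 4*l*x^2 + x^3)/(16*l^2 - 8*l*x + x^2)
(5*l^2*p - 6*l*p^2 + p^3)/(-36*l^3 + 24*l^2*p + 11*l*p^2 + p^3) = p*(-5*l + p)/(36*l^2 + 12*l*p + p^2)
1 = 1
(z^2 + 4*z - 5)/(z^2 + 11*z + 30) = (z - 1)/(z + 6)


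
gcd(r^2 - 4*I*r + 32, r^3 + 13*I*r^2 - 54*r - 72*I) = r + 4*I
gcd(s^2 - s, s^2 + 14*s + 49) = 1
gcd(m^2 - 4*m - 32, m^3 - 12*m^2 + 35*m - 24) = m - 8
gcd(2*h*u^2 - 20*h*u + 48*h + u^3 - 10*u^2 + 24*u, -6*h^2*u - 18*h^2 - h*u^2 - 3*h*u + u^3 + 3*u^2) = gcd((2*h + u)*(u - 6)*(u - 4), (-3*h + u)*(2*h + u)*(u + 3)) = 2*h + u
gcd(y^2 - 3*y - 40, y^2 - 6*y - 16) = y - 8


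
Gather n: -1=-1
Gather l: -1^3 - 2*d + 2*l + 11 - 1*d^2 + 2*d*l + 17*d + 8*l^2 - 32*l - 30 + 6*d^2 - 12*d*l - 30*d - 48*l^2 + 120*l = 5*d^2 - 15*d - 40*l^2 + l*(90 - 10*d) - 20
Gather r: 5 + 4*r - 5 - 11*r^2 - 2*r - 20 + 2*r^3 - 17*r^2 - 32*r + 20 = 2*r^3 - 28*r^2 - 30*r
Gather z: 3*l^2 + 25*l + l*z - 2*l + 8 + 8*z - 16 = 3*l^2 + 23*l + z*(l + 8) - 8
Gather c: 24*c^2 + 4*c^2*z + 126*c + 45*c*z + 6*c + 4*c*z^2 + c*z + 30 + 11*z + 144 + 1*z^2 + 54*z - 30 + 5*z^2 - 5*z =c^2*(4*z + 24) + c*(4*z^2 + 46*z + 132) + 6*z^2 + 60*z + 144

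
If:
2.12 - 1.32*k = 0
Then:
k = 1.61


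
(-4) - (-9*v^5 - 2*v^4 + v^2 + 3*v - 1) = 9*v^5 + 2*v^4 - v^2 - 3*v - 3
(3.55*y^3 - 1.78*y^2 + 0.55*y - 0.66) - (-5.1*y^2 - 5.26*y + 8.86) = 3.55*y^3 + 3.32*y^2 + 5.81*y - 9.52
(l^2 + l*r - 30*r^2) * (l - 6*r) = l^3 - 5*l^2*r - 36*l*r^2 + 180*r^3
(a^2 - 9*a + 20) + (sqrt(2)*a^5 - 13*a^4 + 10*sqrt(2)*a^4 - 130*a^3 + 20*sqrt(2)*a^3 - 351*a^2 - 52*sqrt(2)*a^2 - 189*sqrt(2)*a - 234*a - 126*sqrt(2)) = sqrt(2)*a^5 - 13*a^4 + 10*sqrt(2)*a^4 - 130*a^3 + 20*sqrt(2)*a^3 - 350*a^2 - 52*sqrt(2)*a^2 - 189*sqrt(2)*a - 243*a - 126*sqrt(2) + 20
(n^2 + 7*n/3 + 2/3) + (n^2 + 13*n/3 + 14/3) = 2*n^2 + 20*n/3 + 16/3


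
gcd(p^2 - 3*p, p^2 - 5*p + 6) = p - 3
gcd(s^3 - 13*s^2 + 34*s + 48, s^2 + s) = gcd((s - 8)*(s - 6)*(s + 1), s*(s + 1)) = s + 1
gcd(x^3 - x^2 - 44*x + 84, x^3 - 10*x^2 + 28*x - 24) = x^2 - 8*x + 12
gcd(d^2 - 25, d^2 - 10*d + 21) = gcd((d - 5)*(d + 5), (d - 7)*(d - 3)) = 1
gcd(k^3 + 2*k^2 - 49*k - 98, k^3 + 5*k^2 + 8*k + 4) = k + 2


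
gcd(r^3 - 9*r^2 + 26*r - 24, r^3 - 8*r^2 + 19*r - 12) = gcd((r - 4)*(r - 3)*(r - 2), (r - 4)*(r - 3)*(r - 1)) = r^2 - 7*r + 12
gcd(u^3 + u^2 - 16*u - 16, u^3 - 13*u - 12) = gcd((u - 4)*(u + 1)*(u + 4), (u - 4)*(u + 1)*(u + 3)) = u^2 - 3*u - 4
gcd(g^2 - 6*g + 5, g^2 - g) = g - 1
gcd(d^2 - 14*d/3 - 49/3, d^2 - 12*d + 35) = d - 7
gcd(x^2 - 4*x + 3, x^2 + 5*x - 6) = x - 1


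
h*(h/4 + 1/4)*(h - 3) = h^3/4 - h^2/2 - 3*h/4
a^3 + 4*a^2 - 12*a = a*(a - 2)*(a + 6)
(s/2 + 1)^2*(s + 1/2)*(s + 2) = s^4/4 + 13*s^3/8 + 15*s^2/4 + 7*s/2 + 1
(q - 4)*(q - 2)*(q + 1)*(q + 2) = q^4 - 3*q^3 - 8*q^2 + 12*q + 16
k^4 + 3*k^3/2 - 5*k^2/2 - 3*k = k*(k - 3/2)*(k + 1)*(k + 2)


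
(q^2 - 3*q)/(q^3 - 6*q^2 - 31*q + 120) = q/(q^2 - 3*q - 40)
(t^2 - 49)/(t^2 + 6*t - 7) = (t - 7)/(t - 1)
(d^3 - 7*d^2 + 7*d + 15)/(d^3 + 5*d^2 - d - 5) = (d^2 - 8*d + 15)/(d^2 + 4*d - 5)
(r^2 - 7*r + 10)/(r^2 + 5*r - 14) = (r - 5)/(r + 7)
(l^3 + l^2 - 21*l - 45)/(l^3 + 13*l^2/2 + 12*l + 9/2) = 2*(l - 5)/(2*l + 1)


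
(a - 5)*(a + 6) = a^2 + a - 30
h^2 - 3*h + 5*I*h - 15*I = (h - 3)*(h + 5*I)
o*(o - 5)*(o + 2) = o^3 - 3*o^2 - 10*o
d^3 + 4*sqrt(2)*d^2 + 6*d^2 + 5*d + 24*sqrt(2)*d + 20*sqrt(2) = (d + 1)*(d + 5)*(d + 4*sqrt(2))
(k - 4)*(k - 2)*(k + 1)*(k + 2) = k^4 - 3*k^3 - 8*k^2 + 12*k + 16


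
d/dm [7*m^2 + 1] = 14*m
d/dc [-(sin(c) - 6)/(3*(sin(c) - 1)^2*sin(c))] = 2*(cos(c) - 9/tan(c) + 3*cos(c)/sin(c)^2)/(3*(sin(c) - 1)^3)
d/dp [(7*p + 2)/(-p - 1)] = -5/(p + 1)^2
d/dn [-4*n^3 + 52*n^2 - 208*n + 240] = -12*n^2 + 104*n - 208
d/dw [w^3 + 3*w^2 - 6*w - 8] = 3*w^2 + 6*w - 6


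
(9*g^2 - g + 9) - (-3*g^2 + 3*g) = 12*g^2 - 4*g + 9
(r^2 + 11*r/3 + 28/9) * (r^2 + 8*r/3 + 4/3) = r^4 + 19*r^3/3 + 128*r^2/9 + 356*r/27 + 112/27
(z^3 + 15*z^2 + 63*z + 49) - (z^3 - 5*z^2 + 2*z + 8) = 20*z^2 + 61*z + 41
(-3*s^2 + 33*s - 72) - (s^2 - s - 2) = -4*s^2 + 34*s - 70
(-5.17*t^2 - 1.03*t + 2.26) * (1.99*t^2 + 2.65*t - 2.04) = -10.2883*t^4 - 15.7502*t^3 + 12.3147*t^2 + 8.0902*t - 4.6104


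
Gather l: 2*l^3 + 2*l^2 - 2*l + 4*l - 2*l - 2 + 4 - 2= 2*l^3 + 2*l^2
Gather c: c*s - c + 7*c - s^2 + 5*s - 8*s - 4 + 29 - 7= c*(s + 6) - s^2 - 3*s + 18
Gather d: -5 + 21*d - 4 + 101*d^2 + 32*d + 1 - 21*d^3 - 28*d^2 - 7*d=-21*d^3 + 73*d^2 + 46*d - 8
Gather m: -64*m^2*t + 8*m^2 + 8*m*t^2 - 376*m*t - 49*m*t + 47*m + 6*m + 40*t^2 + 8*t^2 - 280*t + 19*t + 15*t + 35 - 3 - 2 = m^2*(8 - 64*t) + m*(8*t^2 - 425*t + 53) + 48*t^2 - 246*t + 30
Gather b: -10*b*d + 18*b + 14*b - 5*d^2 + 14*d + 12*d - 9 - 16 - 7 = b*(32 - 10*d) - 5*d^2 + 26*d - 32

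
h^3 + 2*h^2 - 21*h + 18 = (h - 3)*(h - 1)*(h + 6)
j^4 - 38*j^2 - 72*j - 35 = (j - 7)*(j + 1)^2*(j + 5)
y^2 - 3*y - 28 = (y - 7)*(y + 4)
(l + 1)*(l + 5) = l^2 + 6*l + 5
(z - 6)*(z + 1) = z^2 - 5*z - 6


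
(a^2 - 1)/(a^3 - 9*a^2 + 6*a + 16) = (a - 1)/(a^2 - 10*a + 16)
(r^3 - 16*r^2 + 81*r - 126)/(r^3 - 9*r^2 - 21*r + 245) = (r^2 - 9*r + 18)/(r^2 - 2*r - 35)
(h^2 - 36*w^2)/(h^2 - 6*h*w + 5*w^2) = (h^2 - 36*w^2)/(h^2 - 6*h*w + 5*w^2)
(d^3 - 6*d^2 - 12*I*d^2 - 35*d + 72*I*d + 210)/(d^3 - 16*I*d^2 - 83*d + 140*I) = (d - 6)/(d - 4*I)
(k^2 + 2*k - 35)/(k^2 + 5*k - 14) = (k - 5)/(k - 2)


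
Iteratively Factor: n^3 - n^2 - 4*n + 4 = (n + 2)*(n^2 - 3*n + 2) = (n - 1)*(n + 2)*(n - 2)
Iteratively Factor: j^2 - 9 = (j + 3)*(j - 3)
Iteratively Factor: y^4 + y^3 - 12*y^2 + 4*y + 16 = (y - 2)*(y^3 + 3*y^2 - 6*y - 8) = (y - 2)^2*(y^2 + 5*y + 4) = (y - 2)^2*(y + 1)*(y + 4)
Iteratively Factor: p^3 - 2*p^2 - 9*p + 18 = (p + 3)*(p^2 - 5*p + 6) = (p - 3)*(p + 3)*(p - 2)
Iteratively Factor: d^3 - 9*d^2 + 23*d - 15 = (d - 5)*(d^2 - 4*d + 3) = (d - 5)*(d - 1)*(d - 3)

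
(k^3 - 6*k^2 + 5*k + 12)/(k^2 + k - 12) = (k^2 - 3*k - 4)/(k + 4)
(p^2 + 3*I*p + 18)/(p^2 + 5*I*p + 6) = (p - 3*I)/(p - I)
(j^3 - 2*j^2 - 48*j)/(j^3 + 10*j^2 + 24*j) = (j - 8)/(j + 4)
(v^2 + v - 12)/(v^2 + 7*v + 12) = (v - 3)/(v + 3)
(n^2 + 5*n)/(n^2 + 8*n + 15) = n/(n + 3)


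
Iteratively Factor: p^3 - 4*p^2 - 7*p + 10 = (p + 2)*(p^2 - 6*p + 5) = (p - 5)*(p + 2)*(p - 1)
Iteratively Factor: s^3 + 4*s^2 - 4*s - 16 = (s - 2)*(s^2 + 6*s + 8) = (s - 2)*(s + 4)*(s + 2)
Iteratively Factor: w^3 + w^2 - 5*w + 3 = (w - 1)*(w^2 + 2*w - 3) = (w - 1)^2*(w + 3)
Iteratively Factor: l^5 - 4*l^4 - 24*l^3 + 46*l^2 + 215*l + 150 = (l + 2)*(l^4 - 6*l^3 - 12*l^2 + 70*l + 75) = (l - 5)*(l + 2)*(l^3 - l^2 - 17*l - 15) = (l - 5)^2*(l + 2)*(l^2 + 4*l + 3) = (l - 5)^2*(l + 2)*(l + 3)*(l + 1)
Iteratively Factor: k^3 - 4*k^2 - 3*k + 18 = (k - 3)*(k^2 - k - 6) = (k - 3)*(k + 2)*(k - 3)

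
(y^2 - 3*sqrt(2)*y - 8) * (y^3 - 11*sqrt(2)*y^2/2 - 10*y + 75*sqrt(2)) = y^5 - 17*sqrt(2)*y^4/2 + 15*y^3 + 149*sqrt(2)*y^2 - 370*y - 600*sqrt(2)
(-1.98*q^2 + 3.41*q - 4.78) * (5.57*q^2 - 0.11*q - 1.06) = -11.0286*q^4 + 19.2115*q^3 - 24.9009*q^2 - 3.0888*q + 5.0668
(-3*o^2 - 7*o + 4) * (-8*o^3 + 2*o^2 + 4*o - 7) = 24*o^5 + 50*o^4 - 58*o^3 + o^2 + 65*o - 28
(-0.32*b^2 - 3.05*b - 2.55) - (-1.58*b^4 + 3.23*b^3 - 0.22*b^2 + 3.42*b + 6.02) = 1.58*b^4 - 3.23*b^3 - 0.1*b^2 - 6.47*b - 8.57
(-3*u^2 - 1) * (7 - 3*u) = 9*u^3 - 21*u^2 + 3*u - 7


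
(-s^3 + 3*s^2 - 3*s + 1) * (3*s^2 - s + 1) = -3*s^5 + 10*s^4 - 13*s^3 + 9*s^2 - 4*s + 1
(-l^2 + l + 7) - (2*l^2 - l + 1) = -3*l^2 + 2*l + 6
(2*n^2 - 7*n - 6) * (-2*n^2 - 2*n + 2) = -4*n^4 + 10*n^3 + 30*n^2 - 2*n - 12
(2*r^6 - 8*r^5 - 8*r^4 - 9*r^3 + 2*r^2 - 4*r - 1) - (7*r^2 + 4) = 2*r^6 - 8*r^5 - 8*r^4 - 9*r^3 - 5*r^2 - 4*r - 5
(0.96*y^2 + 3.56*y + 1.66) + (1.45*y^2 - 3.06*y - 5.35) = 2.41*y^2 + 0.5*y - 3.69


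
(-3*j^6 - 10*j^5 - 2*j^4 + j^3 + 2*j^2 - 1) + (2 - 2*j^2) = -3*j^6 - 10*j^5 - 2*j^4 + j^3 + 1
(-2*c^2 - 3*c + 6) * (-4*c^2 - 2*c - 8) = 8*c^4 + 16*c^3 - 2*c^2 + 12*c - 48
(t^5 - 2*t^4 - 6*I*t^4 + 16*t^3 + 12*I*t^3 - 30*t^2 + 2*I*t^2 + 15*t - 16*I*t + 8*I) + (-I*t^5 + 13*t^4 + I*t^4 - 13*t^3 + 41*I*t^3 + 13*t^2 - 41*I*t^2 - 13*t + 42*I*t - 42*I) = t^5 - I*t^5 + 11*t^4 - 5*I*t^4 + 3*t^3 + 53*I*t^3 - 17*t^2 - 39*I*t^2 + 2*t + 26*I*t - 34*I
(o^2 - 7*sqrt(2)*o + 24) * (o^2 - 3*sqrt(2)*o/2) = o^4 - 17*sqrt(2)*o^3/2 + 45*o^2 - 36*sqrt(2)*o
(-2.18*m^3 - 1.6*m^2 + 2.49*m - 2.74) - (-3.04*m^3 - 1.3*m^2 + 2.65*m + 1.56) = 0.86*m^3 - 0.3*m^2 - 0.16*m - 4.3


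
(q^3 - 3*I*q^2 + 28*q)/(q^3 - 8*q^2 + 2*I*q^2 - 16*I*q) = (q^2 - 3*I*q + 28)/(q^2 + 2*q*(-4 + I) - 16*I)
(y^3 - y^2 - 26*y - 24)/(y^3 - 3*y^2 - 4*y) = (y^2 - 2*y - 24)/(y*(y - 4))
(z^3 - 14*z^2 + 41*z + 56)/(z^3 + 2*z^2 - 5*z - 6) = (z^2 - 15*z + 56)/(z^2 + z - 6)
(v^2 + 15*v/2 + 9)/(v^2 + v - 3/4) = 2*(v + 6)/(2*v - 1)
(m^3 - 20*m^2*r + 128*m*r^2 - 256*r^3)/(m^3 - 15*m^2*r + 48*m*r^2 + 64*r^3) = (m - 4*r)/(m + r)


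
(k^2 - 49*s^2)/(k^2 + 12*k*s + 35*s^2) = (k - 7*s)/(k + 5*s)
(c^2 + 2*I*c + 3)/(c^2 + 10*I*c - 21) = (c - I)/(c + 7*I)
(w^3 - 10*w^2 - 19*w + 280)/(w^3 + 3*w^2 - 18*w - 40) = (w^2 - 15*w + 56)/(w^2 - 2*w - 8)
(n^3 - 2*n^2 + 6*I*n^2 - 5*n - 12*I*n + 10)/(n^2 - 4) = (n^2 + 6*I*n - 5)/(n + 2)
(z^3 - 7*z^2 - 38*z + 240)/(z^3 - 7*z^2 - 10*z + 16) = (z^2 + z - 30)/(z^2 + z - 2)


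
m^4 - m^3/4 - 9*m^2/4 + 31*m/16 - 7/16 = (m - 1)*(m - 1/2)^2*(m + 7/4)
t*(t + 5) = t^2 + 5*t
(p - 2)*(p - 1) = p^2 - 3*p + 2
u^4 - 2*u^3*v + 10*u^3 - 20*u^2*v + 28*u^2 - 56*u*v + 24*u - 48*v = (u + 2)^2*(u + 6)*(u - 2*v)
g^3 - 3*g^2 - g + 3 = (g - 3)*(g - 1)*(g + 1)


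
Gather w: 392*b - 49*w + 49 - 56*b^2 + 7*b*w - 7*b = -56*b^2 + 385*b + w*(7*b - 49) + 49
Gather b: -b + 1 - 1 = -b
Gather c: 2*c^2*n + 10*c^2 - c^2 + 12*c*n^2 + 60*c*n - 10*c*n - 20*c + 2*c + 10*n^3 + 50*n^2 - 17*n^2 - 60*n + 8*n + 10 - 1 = c^2*(2*n + 9) + c*(12*n^2 + 50*n - 18) + 10*n^3 + 33*n^2 - 52*n + 9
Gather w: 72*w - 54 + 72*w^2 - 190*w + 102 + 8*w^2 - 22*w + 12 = 80*w^2 - 140*w + 60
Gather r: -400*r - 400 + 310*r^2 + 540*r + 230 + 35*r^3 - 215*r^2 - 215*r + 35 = 35*r^3 + 95*r^2 - 75*r - 135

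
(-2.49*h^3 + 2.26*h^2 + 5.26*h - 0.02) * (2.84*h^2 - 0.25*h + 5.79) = -7.0716*h^5 + 7.0409*h^4 - 0.0437000000000034*h^3 + 11.7136*h^2 + 30.4604*h - 0.1158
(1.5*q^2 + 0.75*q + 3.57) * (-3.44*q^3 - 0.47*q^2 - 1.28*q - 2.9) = -5.16*q^5 - 3.285*q^4 - 14.5533*q^3 - 6.9879*q^2 - 6.7446*q - 10.353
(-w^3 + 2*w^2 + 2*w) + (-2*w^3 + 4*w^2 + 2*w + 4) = -3*w^3 + 6*w^2 + 4*w + 4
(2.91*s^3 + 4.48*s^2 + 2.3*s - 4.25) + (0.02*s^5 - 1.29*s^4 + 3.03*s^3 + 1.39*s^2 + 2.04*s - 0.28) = 0.02*s^5 - 1.29*s^4 + 5.94*s^3 + 5.87*s^2 + 4.34*s - 4.53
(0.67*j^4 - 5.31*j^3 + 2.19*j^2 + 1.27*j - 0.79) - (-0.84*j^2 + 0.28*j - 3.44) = 0.67*j^4 - 5.31*j^3 + 3.03*j^2 + 0.99*j + 2.65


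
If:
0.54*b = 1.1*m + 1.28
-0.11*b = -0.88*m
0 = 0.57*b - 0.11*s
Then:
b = 3.18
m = 0.40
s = 16.48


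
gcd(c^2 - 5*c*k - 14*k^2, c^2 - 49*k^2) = c - 7*k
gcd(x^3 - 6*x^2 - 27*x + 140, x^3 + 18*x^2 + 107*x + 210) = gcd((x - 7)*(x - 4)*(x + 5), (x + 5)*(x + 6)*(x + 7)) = x + 5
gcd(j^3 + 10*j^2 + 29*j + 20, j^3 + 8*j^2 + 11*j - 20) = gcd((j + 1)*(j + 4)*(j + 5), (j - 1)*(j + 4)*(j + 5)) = j^2 + 9*j + 20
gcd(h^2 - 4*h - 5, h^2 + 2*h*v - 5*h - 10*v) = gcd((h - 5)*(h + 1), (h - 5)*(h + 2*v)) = h - 5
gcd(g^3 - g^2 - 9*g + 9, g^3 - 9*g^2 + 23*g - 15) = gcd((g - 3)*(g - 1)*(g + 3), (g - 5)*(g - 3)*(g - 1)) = g^2 - 4*g + 3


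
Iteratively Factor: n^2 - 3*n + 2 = (n - 2)*(n - 1)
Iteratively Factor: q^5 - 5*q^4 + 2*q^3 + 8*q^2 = (q + 1)*(q^4 - 6*q^3 + 8*q^2) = (q - 2)*(q + 1)*(q^3 - 4*q^2) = q*(q - 2)*(q + 1)*(q^2 - 4*q) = q^2*(q - 2)*(q + 1)*(q - 4)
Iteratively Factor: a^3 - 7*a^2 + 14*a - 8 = (a - 4)*(a^2 - 3*a + 2) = (a - 4)*(a - 2)*(a - 1)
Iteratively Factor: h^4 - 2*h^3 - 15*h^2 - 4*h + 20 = (h + 2)*(h^3 - 4*h^2 - 7*h + 10) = (h + 2)^2*(h^2 - 6*h + 5) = (h - 5)*(h + 2)^2*(h - 1)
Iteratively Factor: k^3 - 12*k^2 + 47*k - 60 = (k - 3)*(k^2 - 9*k + 20) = (k - 4)*(k - 3)*(k - 5)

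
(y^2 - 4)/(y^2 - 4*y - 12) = (y - 2)/(y - 6)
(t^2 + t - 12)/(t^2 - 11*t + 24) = (t + 4)/(t - 8)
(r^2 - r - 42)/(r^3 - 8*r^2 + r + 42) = (r + 6)/(r^2 - r - 6)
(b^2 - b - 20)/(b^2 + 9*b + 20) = (b - 5)/(b + 5)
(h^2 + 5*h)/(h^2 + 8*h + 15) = h/(h + 3)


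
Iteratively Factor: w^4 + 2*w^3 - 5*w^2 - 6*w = (w - 2)*(w^3 + 4*w^2 + 3*w) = (w - 2)*(w + 3)*(w^2 + w) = w*(w - 2)*(w + 3)*(w + 1)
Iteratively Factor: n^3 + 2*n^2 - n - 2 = (n + 1)*(n^2 + n - 2) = (n - 1)*(n + 1)*(n + 2)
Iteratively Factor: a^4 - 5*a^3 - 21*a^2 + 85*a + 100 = (a + 1)*(a^3 - 6*a^2 - 15*a + 100) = (a - 5)*(a + 1)*(a^2 - a - 20) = (a - 5)*(a + 1)*(a + 4)*(a - 5)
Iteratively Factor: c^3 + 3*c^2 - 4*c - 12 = (c + 3)*(c^2 - 4) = (c - 2)*(c + 3)*(c + 2)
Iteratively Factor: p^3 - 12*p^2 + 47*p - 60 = (p - 4)*(p^2 - 8*p + 15) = (p - 4)*(p - 3)*(p - 5)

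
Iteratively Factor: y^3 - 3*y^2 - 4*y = (y + 1)*(y^2 - 4*y) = y*(y + 1)*(y - 4)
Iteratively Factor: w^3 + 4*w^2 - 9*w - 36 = (w - 3)*(w^2 + 7*w + 12) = (w - 3)*(w + 4)*(w + 3)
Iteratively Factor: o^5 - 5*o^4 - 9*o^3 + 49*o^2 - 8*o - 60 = (o + 1)*(o^4 - 6*o^3 - 3*o^2 + 52*o - 60) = (o - 2)*(o + 1)*(o^3 - 4*o^2 - 11*o + 30) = (o - 2)*(o + 1)*(o + 3)*(o^2 - 7*o + 10) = (o - 5)*(o - 2)*(o + 1)*(o + 3)*(o - 2)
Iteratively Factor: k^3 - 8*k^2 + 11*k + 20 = (k - 4)*(k^2 - 4*k - 5) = (k - 4)*(k + 1)*(k - 5)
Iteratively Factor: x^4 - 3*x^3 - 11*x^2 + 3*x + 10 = (x - 5)*(x^3 + 2*x^2 - x - 2) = (x - 5)*(x + 1)*(x^2 + x - 2) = (x - 5)*(x + 1)*(x + 2)*(x - 1)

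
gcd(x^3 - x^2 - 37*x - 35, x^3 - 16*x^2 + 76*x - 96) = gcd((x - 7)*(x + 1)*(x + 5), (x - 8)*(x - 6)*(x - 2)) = 1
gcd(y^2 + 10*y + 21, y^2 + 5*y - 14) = y + 7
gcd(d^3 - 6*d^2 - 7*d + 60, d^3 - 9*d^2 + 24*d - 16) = d - 4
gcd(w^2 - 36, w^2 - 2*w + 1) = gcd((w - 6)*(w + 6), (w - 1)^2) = 1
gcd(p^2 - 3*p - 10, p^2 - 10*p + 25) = p - 5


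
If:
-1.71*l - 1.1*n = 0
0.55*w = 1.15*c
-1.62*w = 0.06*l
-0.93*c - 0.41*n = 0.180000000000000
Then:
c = -0.00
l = 0.28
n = -0.43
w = -0.01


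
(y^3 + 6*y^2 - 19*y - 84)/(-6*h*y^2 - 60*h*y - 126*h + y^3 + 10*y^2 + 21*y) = (y - 4)/(-6*h + y)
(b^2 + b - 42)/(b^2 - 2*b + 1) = (b^2 + b - 42)/(b^2 - 2*b + 1)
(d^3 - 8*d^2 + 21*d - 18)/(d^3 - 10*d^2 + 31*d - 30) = (d - 3)/(d - 5)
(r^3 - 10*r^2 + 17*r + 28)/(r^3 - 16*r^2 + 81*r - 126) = (r^2 - 3*r - 4)/(r^2 - 9*r + 18)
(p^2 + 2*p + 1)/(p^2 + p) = (p + 1)/p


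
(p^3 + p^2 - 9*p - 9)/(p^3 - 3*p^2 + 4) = (p^2 - 9)/(p^2 - 4*p + 4)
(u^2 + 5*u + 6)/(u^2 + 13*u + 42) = (u^2 + 5*u + 6)/(u^2 + 13*u + 42)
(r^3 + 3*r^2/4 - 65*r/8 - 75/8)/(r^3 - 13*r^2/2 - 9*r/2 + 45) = (r + 5/4)/(r - 6)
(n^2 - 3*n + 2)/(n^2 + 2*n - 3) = (n - 2)/(n + 3)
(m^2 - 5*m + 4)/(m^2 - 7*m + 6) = (m - 4)/(m - 6)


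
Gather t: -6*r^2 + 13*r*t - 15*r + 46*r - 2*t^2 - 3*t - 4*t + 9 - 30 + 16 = -6*r^2 + 31*r - 2*t^2 + t*(13*r - 7) - 5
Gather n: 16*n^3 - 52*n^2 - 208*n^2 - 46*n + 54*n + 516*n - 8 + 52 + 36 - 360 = 16*n^3 - 260*n^2 + 524*n - 280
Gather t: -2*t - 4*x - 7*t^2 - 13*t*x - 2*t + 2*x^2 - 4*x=-7*t^2 + t*(-13*x - 4) + 2*x^2 - 8*x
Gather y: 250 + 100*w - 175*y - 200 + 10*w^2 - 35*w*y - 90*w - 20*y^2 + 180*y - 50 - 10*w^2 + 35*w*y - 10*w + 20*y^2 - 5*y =0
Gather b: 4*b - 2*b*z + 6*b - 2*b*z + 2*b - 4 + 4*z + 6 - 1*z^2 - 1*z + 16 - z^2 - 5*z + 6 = b*(12 - 4*z) - 2*z^2 - 2*z + 24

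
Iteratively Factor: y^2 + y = (y + 1)*(y)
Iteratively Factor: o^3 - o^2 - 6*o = (o - 3)*(o^2 + 2*o) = (o - 3)*(o + 2)*(o)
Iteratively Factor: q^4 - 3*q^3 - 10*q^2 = (q)*(q^3 - 3*q^2 - 10*q) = q*(q + 2)*(q^2 - 5*q) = q*(q - 5)*(q + 2)*(q)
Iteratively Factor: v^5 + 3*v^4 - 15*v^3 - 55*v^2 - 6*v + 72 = (v + 3)*(v^4 - 15*v^2 - 10*v + 24) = (v + 2)*(v + 3)*(v^3 - 2*v^2 - 11*v + 12) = (v + 2)*(v + 3)^2*(v^2 - 5*v + 4) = (v - 1)*(v + 2)*(v + 3)^2*(v - 4)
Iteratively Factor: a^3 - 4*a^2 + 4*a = (a - 2)*(a^2 - 2*a) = (a - 2)^2*(a)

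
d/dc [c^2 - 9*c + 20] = 2*c - 9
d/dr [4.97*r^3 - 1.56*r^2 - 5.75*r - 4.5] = 14.91*r^2 - 3.12*r - 5.75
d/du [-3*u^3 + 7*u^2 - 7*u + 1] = -9*u^2 + 14*u - 7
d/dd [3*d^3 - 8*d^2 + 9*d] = 9*d^2 - 16*d + 9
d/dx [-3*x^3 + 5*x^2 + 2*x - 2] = -9*x^2 + 10*x + 2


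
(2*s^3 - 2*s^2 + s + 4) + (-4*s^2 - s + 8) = 2*s^3 - 6*s^2 + 12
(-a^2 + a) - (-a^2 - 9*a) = 10*a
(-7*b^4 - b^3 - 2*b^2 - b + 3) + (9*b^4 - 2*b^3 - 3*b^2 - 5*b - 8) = 2*b^4 - 3*b^3 - 5*b^2 - 6*b - 5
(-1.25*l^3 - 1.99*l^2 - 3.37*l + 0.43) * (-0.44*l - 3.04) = 0.55*l^4 + 4.6756*l^3 + 7.5324*l^2 + 10.0556*l - 1.3072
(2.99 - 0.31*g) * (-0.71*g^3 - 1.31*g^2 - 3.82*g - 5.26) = 0.2201*g^4 - 1.7168*g^3 - 2.7327*g^2 - 9.7912*g - 15.7274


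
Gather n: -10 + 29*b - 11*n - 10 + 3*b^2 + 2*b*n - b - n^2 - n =3*b^2 + 28*b - n^2 + n*(2*b - 12) - 20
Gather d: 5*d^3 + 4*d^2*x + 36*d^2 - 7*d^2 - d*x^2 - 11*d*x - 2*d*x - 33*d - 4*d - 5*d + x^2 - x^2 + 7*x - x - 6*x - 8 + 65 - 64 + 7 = 5*d^3 + d^2*(4*x + 29) + d*(-x^2 - 13*x - 42)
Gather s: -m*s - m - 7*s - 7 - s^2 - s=-m - s^2 + s*(-m - 8) - 7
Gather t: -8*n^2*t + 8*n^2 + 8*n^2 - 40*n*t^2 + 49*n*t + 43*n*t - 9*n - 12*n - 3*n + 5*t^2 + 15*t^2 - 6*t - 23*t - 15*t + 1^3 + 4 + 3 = 16*n^2 - 24*n + t^2*(20 - 40*n) + t*(-8*n^2 + 92*n - 44) + 8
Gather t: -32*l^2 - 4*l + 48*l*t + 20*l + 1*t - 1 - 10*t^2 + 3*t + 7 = -32*l^2 + 16*l - 10*t^2 + t*(48*l + 4) + 6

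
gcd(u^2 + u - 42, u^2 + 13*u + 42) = u + 7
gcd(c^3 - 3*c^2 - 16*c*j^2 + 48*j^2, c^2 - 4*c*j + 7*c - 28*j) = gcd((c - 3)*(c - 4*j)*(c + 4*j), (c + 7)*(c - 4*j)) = c - 4*j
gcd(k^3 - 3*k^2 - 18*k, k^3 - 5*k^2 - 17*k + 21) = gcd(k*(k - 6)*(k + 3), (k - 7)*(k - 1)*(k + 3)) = k + 3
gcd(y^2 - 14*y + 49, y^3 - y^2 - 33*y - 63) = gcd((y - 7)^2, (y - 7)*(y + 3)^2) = y - 7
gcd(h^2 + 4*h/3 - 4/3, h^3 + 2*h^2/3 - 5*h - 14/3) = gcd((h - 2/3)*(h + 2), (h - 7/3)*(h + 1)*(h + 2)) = h + 2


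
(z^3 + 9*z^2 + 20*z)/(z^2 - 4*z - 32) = z*(z + 5)/(z - 8)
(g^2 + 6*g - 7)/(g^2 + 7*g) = (g - 1)/g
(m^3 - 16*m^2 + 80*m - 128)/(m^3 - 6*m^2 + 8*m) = (m^2 - 12*m + 32)/(m*(m - 2))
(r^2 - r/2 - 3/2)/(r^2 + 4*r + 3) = (r - 3/2)/(r + 3)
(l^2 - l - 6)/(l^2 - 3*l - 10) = (l - 3)/(l - 5)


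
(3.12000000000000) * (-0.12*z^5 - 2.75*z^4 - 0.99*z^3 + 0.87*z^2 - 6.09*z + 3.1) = -0.3744*z^5 - 8.58*z^4 - 3.0888*z^3 + 2.7144*z^2 - 19.0008*z + 9.672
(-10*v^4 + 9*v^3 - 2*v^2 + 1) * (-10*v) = 100*v^5 - 90*v^4 + 20*v^3 - 10*v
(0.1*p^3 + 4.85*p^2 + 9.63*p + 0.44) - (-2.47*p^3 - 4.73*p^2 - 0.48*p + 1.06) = 2.57*p^3 + 9.58*p^2 + 10.11*p - 0.62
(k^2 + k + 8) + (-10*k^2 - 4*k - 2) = -9*k^2 - 3*k + 6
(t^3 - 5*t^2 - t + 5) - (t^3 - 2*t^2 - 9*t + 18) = -3*t^2 + 8*t - 13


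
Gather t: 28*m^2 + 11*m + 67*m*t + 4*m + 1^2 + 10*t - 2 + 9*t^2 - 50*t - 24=28*m^2 + 15*m + 9*t^2 + t*(67*m - 40) - 25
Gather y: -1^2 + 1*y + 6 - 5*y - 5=-4*y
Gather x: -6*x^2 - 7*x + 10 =-6*x^2 - 7*x + 10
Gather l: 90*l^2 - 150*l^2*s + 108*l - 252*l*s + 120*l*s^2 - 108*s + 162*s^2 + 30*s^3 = l^2*(90 - 150*s) + l*(120*s^2 - 252*s + 108) + 30*s^3 + 162*s^2 - 108*s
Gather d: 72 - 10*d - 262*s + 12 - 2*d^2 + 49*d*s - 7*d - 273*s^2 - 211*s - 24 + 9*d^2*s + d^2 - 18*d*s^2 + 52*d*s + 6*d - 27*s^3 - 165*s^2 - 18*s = d^2*(9*s - 1) + d*(-18*s^2 + 101*s - 11) - 27*s^3 - 438*s^2 - 491*s + 60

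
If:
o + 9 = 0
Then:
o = -9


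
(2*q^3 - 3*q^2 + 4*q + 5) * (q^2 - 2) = 2*q^5 - 3*q^4 + 11*q^2 - 8*q - 10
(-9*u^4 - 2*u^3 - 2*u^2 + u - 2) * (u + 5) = -9*u^5 - 47*u^4 - 12*u^3 - 9*u^2 + 3*u - 10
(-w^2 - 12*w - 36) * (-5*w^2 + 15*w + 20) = 5*w^4 + 45*w^3 - 20*w^2 - 780*w - 720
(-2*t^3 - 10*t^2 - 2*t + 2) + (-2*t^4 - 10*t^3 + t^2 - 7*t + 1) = -2*t^4 - 12*t^3 - 9*t^2 - 9*t + 3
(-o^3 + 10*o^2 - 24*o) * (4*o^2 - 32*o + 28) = -4*o^5 + 72*o^4 - 444*o^3 + 1048*o^2 - 672*o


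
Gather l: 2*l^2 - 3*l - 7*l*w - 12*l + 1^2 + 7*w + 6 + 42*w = 2*l^2 + l*(-7*w - 15) + 49*w + 7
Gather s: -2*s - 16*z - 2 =-2*s - 16*z - 2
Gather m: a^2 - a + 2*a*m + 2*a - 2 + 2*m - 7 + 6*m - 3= a^2 + a + m*(2*a + 8) - 12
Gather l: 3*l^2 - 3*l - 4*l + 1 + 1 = 3*l^2 - 7*l + 2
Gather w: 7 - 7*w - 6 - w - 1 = -8*w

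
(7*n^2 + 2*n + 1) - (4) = 7*n^2 + 2*n - 3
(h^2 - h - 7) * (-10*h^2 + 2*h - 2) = -10*h^4 + 12*h^3 + 66*h^2 - 12*h + 14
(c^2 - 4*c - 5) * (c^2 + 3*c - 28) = c^4 - c^3 - 45*c^2 + 97*c + 140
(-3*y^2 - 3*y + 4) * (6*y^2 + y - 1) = -18*y^4 - 21*y^3 + 24*y^2 + 7*y - 4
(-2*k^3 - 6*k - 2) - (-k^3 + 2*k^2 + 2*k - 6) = -k^3 - 2*k^2 - 8*k + 4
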